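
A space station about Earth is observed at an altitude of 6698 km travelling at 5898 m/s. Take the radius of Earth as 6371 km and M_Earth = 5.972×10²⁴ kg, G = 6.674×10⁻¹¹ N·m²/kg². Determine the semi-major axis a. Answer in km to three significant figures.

μ = GM = 6.674×10⁻¹¹ × 5.972×10²⁴ = 3.986×10¹⁴ m³/s².
r = 6371 + 6698 = 13069 km = 1.307×10⁷ m.
Specific orbital energy ε = v²/2 − μ/r = (5898)²/2 − 3.986×10¹⁴/1.307×10⁷ = -1.310×10⁷ J/kg.
Since ε = −μ/(2a), a = −μ/(2ε) = 1.521×10⁷ m = 15208 km.

a ≈ 15200 km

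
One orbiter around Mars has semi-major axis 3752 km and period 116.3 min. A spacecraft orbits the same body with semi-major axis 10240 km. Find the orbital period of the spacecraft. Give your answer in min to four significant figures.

T₂ ≈ 524.4 min

Kepler's third law: T² ∝ a³, so T₂ = T₁ (a₂/a₁)^(3/2).
a₂/a₁ = 2.729, (a₂/a₁)^(3/2) = 4.509.
T₂ = 116.3 × 4.509 = 524.4 min.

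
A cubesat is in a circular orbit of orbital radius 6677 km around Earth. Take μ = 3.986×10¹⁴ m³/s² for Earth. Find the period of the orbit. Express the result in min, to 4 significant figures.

T ≈ 90.50 min

r = 6677 km = 6.677×10⁶ m.
Kepler's third law: T = 2π√(r³/μ) = 2π√((6.677×10⁶)³ / 3.986×10¹⁴).
r³/μ = 7.468×10⁵ s², so T = 2π × 8.642×10² = 5.430×10³ s.
Converting: 5.430×10³ s ÷ 60.00 = 90.50 min.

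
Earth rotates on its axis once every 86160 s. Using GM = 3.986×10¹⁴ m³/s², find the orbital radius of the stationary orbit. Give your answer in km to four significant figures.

A synchronous orbit has period T, so by Kepler's third law a = (μT²/4π²)^(1/3).
μT²/4π² = 3.986×10¹⁴ × (8.616×10⁴)² / 39.48 = 7.495×10²² m³.
a = 4.216×10⁷ m = 42163 km.

r_sync ≈ 42160 km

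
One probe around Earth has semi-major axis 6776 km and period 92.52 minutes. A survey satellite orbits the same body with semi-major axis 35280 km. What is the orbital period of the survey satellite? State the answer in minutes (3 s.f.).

Kepler's third law: T² ∝ a³, so T₂ = T₁ (a₂/a₁)^(3/2).
a₂/a₁ = 5.207, (a₂/a₁)^(3/2) = 11.88.
T₂ = 92.52 × 11.88 = 1099 minutes.

T₂ ≈ 1100 minutes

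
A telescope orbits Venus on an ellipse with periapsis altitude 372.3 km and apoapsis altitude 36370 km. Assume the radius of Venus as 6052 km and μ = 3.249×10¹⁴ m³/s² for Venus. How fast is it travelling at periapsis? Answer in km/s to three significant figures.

v ≈ 9.37 km/s

r_p = 6052 + 372.3 = 6424.3 km = 6.4243×10⁶ m.
r_a = 6052 + 36370 = 42422 km = 4.2422×10⁷ m.
Semi-major axis a = (r_p + r_a)/2 = 24423 km = 2.442×10⁷ m.
Vis-viva: v² = μ(2/r − 1/a) = 3.249×10¹⁴ × (3.113×10⁻⁷ − 4.094×10⁻⁸) = 8.784×10⁷ m²/s².
v = 9373 m/s = 9.373 km/s.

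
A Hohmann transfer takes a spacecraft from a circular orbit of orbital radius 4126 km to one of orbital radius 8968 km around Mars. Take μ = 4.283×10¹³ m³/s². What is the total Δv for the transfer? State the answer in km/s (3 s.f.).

Δv_total ≈ 0.999 km/s

r₁ = 4126 km = 4.126×10⁶ m.
r₂ = 8968 km = 8.968×10⁶ m.
Transfer ellipse a_t = (r₁ + r₂)/2 = 6.547×10⁶ m.
At r₁: circular v_c1 = √(μ/r₁) = 3222 m/s; transfer-periapsis v_p = √[μ(2/r₁ − 1/a_t)] = 3771 m/s.
Δv₁ = v_p − v_c1 = 548.9 m/s.
At r₂: circular v_c2 = √(μ/r₂) = 2185 m/s; transfer-apoapsis v_a = √[μ(2/r₂ − 1/a_t)] = 1735 m/s.
Δv₂ = v_c2 − v_a = 450.5 m/s.
Total Δv = Δv₁ + Δv₂ = 999.4 m/s = 0.9994 km/s.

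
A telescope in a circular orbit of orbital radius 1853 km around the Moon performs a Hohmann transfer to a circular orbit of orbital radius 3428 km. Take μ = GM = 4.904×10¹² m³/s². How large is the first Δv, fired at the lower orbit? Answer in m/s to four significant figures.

r₁ = 1853 km = 1.853×10⁶ m.
r₂ = 3428 km = 3.428×10⁶ m.
Transfer ellipse a_t = (r₁ + r₂)/2 = 2.640×10⁶ m.
At r₁: circular v_c1 = √(μ/r₁) = 1627 m/s; transfer-perilune v_p = √[μ(2/r₁ − 1/a_t)] = 1854 m/s.
Δv₁ = v_p − v_c1 = 226.8 m/s.

Δv ≈ 226.8 m/s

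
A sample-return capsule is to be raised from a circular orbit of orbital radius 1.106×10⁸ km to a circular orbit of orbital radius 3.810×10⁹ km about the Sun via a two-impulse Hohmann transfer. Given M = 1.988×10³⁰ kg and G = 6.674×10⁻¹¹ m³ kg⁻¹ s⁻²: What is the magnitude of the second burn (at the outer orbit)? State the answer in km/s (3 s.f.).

μ = GM = 6.674×10⁻¹¹ × 1.988×10³⁰ = 1.327×10²⁰ m³/s².
r₁ = 1.106×10⁸ km = 1.106×10¹¹ m.
r₂ = 3.810×10⁹ km = 3.810×10¹² m.
Transfer ellipse a_t = (r₁ + r₂)/2 = 1.960×10¹² m.
At r₁: circular v_c1 = √(μ/r₁) = 34640 m/s; transfer-perihelion v_p = √[μ(2/r₁ − 1/a_t)] = 48290 m/s.
At r₂: circular v_c2 = √(μ/r₂) = 5901 m/s; transfer-aphelion v_a = √[μ(2/r₂ − 1/a_t)] = 1402 m/s.
Δv₂ = v_c2 − v_a = 4499 m/s.
= 4.499 km/s.

Δv ≈ 4.50 km/s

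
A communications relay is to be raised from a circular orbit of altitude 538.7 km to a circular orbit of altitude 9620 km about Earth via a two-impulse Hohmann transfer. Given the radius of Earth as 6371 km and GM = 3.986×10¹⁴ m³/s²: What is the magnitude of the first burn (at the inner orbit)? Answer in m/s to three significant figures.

r₁ = 6371 + 538.7 = 6909.7 km = 6.9097×10⁶ m.
r₂ = 6371 + 9620 = 15991 km = 1.5991×10⁷ m.
Transfer ellipse a_t = (r₁ + r₂)/2 = 1.145×10⁷ m.
At r₁: circular v_c1 = √(μ/r₁) = 7595 m/s; transfer-perigee v_p = √[μ(2/r₁ − 1/a_t)] = 8976 m/s.
Δv₁ = v_p − v_c1 = 1380 m/s.

Δv ≈ 1380 m/s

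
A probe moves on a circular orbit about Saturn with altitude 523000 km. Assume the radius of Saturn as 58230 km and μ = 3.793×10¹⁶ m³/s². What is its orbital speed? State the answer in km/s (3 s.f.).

r = 58230 + 523000 = 581230 km = 5.8123×10⁸ m.
For a circular orbit v = √(μ/r) = √(3.793×10¹⁶ / 5.812×10⁸) = √(6.526×10⁷) = 8078 m/s.
That is 8.078 km/s.

v ≈ 8.08 km/s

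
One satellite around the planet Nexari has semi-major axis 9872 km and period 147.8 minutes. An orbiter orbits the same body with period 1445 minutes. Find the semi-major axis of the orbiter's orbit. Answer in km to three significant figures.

Kepler's third law: a³ ∝ T², so a₂ = a₁ (T₂/T₁)^(2/3).
T₂/T₁ = 9.777, (T₂/T₁)^(2/3) = 4.572.
a₂ = 9872 × 4.572 = 45140 km.

a₂ ≈ 45100 km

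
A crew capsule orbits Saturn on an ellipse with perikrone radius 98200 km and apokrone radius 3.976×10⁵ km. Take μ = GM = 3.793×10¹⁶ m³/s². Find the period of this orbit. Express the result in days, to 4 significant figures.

T ≈ 1.457 days

Semi-major axis a = (r_p + r_a)/2 = (98200 + 3.9760×10⁵)/2 = 2.4790×10⁵ km = 2.479×10⁸ m.
By Kepler's third law T = 2π√(a³/μ) = 2π × 2.004×10⁴ = 1.259×10⁵ s.
= 1.457 days.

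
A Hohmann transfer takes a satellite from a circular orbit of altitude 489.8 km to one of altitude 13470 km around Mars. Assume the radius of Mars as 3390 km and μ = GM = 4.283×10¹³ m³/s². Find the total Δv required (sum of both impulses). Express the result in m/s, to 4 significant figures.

Δv_total ≈ 1533 m/s

r₁ = 3390 + 489.8 = 3879.8 km = 3.8798×10⁶ m.
r₂ = 3390 + 13470 = 16860 km = 1.6860×10⁷ m.
Transfer ellipse a_t = (r₁ + r₂)/2 = 1.037×10⁷ m.
At r₁: circular v_c1 = √(μ/r₁) = 3323 m/s; transfer-periapsis v_p = √[μ(2/r₁ − 1/a_t)] = 4237 m/s.
Δv₁ = v_p − v_c1 = 914.0 m/s.
At r₂: circular v_c2 = √(μ/r₂) = 1594 m/s; transfer-apoapsis v_a = √[μ(2/r₂ − 1/a_t)] = 974.9 m/s.
Δv₂ = v_c2 − v_a = 618.9 m/s.
Total Δv = Δv₁ + Δv₂ = 1533 m/s.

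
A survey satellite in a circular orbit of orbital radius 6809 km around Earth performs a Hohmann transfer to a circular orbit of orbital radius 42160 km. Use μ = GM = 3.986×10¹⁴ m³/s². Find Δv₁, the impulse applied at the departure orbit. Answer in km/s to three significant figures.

Δv ≈ 2.39 km/s

r₁ = 6809 km = 6.809×10⁶ m.
r₂ = 42160 km = 4.216×10⁷ m.
Transfer ellipse a_t = (r₁ + r₂)/2 = 2.448×10⁷ m.
At r₁: circular v_c1 = √(μ/r₁) = 7651 m/s; transfer-perigee v_p = √[μ(2/r₁ − 1/a_t)] = 10040 m/s.
Δv₁ = v_p − v_c1 = 2389 m/s.
= 2.389 km/s.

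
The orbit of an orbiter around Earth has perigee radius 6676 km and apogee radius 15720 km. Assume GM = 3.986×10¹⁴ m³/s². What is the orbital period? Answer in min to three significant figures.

T ≈ 197 min

Semi-major axis a = (r_p + r_a)/2 = (6676.0 + 15720)/2 = 11198 km = 1.120×10⁷ m.
By Kepler's third law T = 2π√(a³/μ) = 2π × 1.877×10³ = 1.179×10⁴ s.
= 196.5 min.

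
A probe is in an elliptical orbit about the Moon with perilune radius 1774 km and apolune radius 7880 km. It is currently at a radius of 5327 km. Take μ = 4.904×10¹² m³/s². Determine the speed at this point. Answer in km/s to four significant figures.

Semi-major axis a = (r_p + r_a)/2 = 4827.0 km = 4.827×10⁶ m.
Vis-viva: v² = μ(2/r − 1/a) = 4.904×10¹² × (3.754×10⁻⁷ − 2.072×10⁻⁷) = 8.252×10⁵ m²/s².
v = 908.4 m/s = 0.9084 km/s.

v ≈ 0.9084 km/s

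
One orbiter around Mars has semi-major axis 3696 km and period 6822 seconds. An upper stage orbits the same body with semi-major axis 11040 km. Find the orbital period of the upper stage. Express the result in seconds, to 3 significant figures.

T₂ ≈ 35200 seconds

Kepler's third law: T² ∝ a³, so T₂ = T₁ (a₂/a₁)^(3/2).
a₂/a₁ = 2.987, (a₂/a₁)^(3/2) = 5.162.
T₂ = 6822 × 5.162 = 35220 seconds.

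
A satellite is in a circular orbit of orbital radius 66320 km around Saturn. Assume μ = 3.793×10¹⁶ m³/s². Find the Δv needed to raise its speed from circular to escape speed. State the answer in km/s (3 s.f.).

Δv ≈ 9.91 km/s

r = 66320 km = 6.632×10⁷ m.
Circular speed v_c = √(μ/r) = 23910 m/s.
Escape speed v_esc = √(2μ/r) = √2 × v_c = 33820 m/s.
Δv = v_esc − v_c = 9906 m/s = 9.906 km/s.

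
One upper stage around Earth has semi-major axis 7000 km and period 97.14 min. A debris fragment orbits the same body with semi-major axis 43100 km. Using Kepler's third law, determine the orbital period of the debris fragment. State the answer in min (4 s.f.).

Kepler's third law: T² ∝ a³, so T₂ = T₁ (a₂/a₁)^(3/2).
a₂/a₁ = 6.157, (a₂/a₁)^(3/2) = 15.28.
T₂ = 97.14 × 15.28 = 1484 min.

T₂ ≈ 1484 min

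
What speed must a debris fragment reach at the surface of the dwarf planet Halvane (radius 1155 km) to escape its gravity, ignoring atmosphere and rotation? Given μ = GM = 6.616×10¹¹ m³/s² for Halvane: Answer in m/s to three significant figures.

r = R = 1.155×10⁶ m.
Escape speed v_esc = √(2μ/r) = √(2 × 6.616×10¹¹ / 1.155×10⁶) = √(1.146×10⁶) = 1070 m/s.

v_esc ≈ 1070 m/s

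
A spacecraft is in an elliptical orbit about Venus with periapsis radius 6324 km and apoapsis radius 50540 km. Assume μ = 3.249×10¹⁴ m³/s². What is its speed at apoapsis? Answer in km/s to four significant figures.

v ≈ 1.196 km/s

Semi-major axis a = (r_p + r_a)/2 = 28432 km = 2.843×10⁷ m.
Vis-viva: v² = μ(2/r − 1/a) = 3.249×10¹⁴ × (3.957×10⁻⁸ − 3.517×10⁻⁸) = 1.430×10⁶ m²/s².
v = 1196 m/s = 1.196 km/s.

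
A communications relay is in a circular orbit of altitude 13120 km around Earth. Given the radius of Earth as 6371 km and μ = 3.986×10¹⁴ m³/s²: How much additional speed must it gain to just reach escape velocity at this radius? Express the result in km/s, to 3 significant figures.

r = 6371 + 13120 = 19491 km = 1.9491×10⁷ m.
Circular speed v_c = √(μ/r) = 4522 m/s.
Escape speed v_esc = √(2μ/r) = √2 × v_c = 6395 m/s.
Δv = v_esc − v_c = 1873 m/s = 1.873 km/s.

Δv ≈ 1.87 km/s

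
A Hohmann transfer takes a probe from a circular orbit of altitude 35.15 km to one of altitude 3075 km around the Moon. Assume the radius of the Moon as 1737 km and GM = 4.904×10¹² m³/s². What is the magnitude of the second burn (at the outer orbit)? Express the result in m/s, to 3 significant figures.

r₁ = 1737 + 35.15 = 1772.2 km = 1.7722×10⁶ m.
r₂ = 1737 + 3075 = 4812.0 km = 4.8120×10⁶ m.
Transfer ellipse a_t = (r₁ + r₂)/2 = 3.292×10⁶ m.
At r₁: circular v_c1 = √(μ/r₁) = 1664 m/s; transfer-perilune v_p = √[μ(2/r₁ − 1/a_t)] = 2011 m/s.
At r₂: circular v_c2 = √(μ/r₂) = 1010 m/s; transfer-apolune v_a = √[μ(2/r₂ − 1/a_t)] = 740.7 m/s.
Δv₂ = v_c2 − v_a = 268.8 m/s.

Δv ≈ 269 m/s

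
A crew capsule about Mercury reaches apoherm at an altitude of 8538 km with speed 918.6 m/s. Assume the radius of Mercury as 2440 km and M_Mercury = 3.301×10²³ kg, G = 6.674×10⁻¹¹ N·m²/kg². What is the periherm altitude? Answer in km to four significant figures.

periherm altitude ≈ 482.4 km

μ = GM = 6.674×10⁻¹¹ × 3.301×10²³ = 2.203×10¹³ m³/s².
r_a = 2440 + 8538 = 10978 km = 1.098×10⁷ m.
Specific energy ε = v²/2 − μ/r = -1.585×10⁶ J/kg, so a = −μ/(2ε) = 6.950×10⁶ m.
The apsides satisfy r_p + r_a = 2a, so the periherm radius is 2a − r_a = 2.922×10⁶ m = 2922.4 km.
Periherm altitude = 2922.4 − 2440 = 482.42 km.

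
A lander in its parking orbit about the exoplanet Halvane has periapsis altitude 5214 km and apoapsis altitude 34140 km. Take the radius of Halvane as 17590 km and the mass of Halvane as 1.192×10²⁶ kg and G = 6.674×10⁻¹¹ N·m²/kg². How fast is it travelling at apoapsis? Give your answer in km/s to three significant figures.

v ≈ 9.70 km/s

μ = GM = 6.674×10⁻¹¹ × 1.192×10²⁶ = 7.955×10¹⁵ m³/s².
r_p = 17590 + 5214 = 22804 km = 2.2804×10⁷ m.
r_a = 17590 + 34140 = 51730 km = 5.1730×10⁷ m.
Semi-major axis a = (r_p + r_a)/2 = 37267 km = 3.727×10⁷ m.
Vis-viva: v² = μ(2/r − 1/a) = 7.955×10¹⁵ × (3.866×10⁻⁸ − 2.683×10⁻⁸) = 9.410×10⁷ m²/s².
v = 9701 m/s = 9.701 km/s.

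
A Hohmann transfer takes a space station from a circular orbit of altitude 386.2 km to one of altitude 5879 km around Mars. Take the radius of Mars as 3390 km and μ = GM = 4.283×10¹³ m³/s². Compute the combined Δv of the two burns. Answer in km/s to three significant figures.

Δv_total ≈ 1.16 km/s

r₁ = 3390 + 386.2 = 3776.2 km = 3.7762×10⁶ m.
r₂ = 3390 + 5879 = 9269.0 km = 9.2690×10⁶ m.
Transfer ellipse a_t = (r₁ + r₂)/2 = 6.523×10⁶ m.
At r₁: circular v_c1 = √(μ/r₁) = 3368 m/s; transfer-periapsis v_p = √[μ(2/r₁ − 1/a_t)] = 4015 m/s.
Δv₁ = v_p − v_c1 = 646.9 m/s.
At r₂: circular v_c2 = √(μ/r₂) = 2150 m/s; transfer-apoapsis v_a = √[μ(2/r₂ − 1/a_t)] = 1636 m/s.
Δv₂ = v_c2 − v_a = 514.0 m/s.
Total Δv = Δv₁ + Δv₂ = 1161 m/s = 1.161 km/s.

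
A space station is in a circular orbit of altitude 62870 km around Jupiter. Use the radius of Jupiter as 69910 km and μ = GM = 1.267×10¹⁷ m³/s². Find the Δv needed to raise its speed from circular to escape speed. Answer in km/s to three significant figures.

Δv ≈ 12.8 km/s

r = 69910 + 62870 = 132780 km = 1.3278×10⁸ m.
Circular speed v_c = √(μ/r) = 30890 m/s.
Escape speed v_esc = √(2μ/r) = √2 × v_c = 43690 m/s.
Δv = v_esc − v_c = 12800 m/s = 12.80 km/s.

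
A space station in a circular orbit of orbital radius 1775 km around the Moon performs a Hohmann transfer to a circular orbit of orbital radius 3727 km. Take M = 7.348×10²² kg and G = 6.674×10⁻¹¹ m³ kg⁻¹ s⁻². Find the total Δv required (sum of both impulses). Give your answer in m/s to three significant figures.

Δv_total ≈ 498 m/s

μ = GM = 6.674×10⁻¹¹ × 7.348×10²² = 4.904×10¹² m³/s².
r₁ = 1775 km = 1.775×10⁶ m.
r₂ = 3727 km = 3.727×10⁶ m.
Transfer ellipse a_t = (r₁ + r₂)/2 = 2.751×10⁶ m.
At r₁: circular v_c1 = √(μ/r₁) = 1662 m/s; transfer-perilune v_p = √[μ(2/r₁ − 1/a_t)] = 1935 m/s.
Δv₁ = v_p − v_c1 = 272.5 m/s.
At r₂: circular v_c2 = √(μ/r₂) = 1147 m/s; transfer-apolune v_a = √[μ(2/r₂ − 1/a_t)] = 921.4 m/s.
Δv₂ = v_c2 − v_a = 225.7 m/s.
Total Δv = Δv₁ + Δv₂ = 498.2 m/s.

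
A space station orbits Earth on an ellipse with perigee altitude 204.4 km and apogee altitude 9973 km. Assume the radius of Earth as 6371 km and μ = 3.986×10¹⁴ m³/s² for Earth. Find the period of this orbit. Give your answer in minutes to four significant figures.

r_p = 6371 + 204.4 = 6575.4 km = 6.5754×10⁶ m.
r_a = 6371 + 9973 = 16344 km = 1.6344×10⁷ m.
Semi-major axis a = (r_p + r_a)/2 = (6575.4 + 16344)/2 = 11460 km = 1.146×10⁷ m.
By Kepler's third law T = 2π√(a³/μ) = 2π × 1.943×10³ = 1.221×10⁴ s.
= 203.5 minutes.

T ≈ 203.5 minutes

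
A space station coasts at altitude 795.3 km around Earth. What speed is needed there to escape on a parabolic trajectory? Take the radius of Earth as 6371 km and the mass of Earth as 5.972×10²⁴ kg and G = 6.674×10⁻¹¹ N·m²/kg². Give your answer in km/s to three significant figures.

μ = GM = 6.674×10⁻¹¹ × 5.972×10²⁴ = 3.986×10¹⁴ m³/s².
r = 6371 + 795.3 = 7166.3 km = 7.1663×10⁶ m.
Escape speed v_esc = √(2μ/r) = √(2 × 3.986×10¹⁴ / 7.166×10⁶) = √(1.112×10⁸) = 10550 m/s.
= 10.55 km/s.

v_esc ≈ 10.5 km/s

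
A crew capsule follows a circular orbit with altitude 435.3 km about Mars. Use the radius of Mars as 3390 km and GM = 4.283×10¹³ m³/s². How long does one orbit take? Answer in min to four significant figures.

T ≈ 119.7 min

r = 3390 + 435.3 = 3825.3 km = 3.8253×10⁶ m.
Kepler's third law: T = 2π√(r³/μ) = 2π√((3.825×10⁶)³ / 4.283×10¹³).
r³/μ = 1.307×10⁶ s², so T = 2π × 1.143×10³ = 7.183×10³ s.
Converting: 7.183×10³ s ÷ 60.00 = 119.7 min.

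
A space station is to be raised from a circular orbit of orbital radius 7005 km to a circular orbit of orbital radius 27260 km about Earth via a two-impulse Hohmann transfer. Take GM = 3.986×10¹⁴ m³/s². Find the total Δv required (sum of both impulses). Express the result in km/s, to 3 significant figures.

r₁ = 7005 km = 7.005×10⁶ m.
r₂ = 27260 km = 2.726×10⁷ m.
Transfer ellipse a_t = (r₁ + r₂)/2 = 1.713×10⁷ m.
At r₁: circular v_c1 = √(μ/r₁) = 7543 m/s; transfer-perigee v_p = √[μ(2/r₁ − 1/a_t)] = 9515 m/s.
Δv₁ = v_p − v_c1 = 1972 m/s.
At r₂: circular v_c2 = √(μ/r₂) = 3824 m/s; transfer-apogee v_a = √[μ(2/r₂ − 1/a_t)] = 2445 m/s.
Δv₂ = v_c2 − v_a = 1379 m/s.
Total Δv = Δv₁ + Δv₂ = 3351 m/s = 3.351 km/s.

Δv_total ≈ 3.35 km/s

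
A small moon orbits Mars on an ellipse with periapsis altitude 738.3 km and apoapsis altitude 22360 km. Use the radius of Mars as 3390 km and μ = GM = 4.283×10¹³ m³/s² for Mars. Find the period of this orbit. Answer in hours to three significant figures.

T ≈ 15.4 hours

r_p = 3390 + 738.3 = 4128.3 km = 4.1283×10⁶ m.
r_a = 3390 + 22360 = 25750 km = 2.5750×10⁷ m.
Semi-major axis a = (r_p + r_a)/2 = (4128.3 + 25750)/2 = 14939 km = 1.494×10⁷ m.
By Kepler's third law T = 2π√(a³/μ) = 2π × 8.823×10³ = 5.544×10⁴ s.
= 15.40 hours.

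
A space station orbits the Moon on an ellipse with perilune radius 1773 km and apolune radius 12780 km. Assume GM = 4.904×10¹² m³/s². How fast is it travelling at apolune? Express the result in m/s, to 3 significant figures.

v ≈ 306 m/s

Semi-major axis a = (r_p + r_a)/2 = 7276.5 km = 7.276×10⁶ m.
Vis-viva: v² = μ(2/r − 1/a) = 4.904×10¹² × (1.565×10⁻⁷ − 1.374×10⁻⁷) = 9.350×10⁴ m²/s².
v = 305.8 m/s.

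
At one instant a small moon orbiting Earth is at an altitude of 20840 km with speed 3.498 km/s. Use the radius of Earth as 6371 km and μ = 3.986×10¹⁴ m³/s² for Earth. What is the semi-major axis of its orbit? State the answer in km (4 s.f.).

r = 6371 + 20840 = 27211 km = 2.721×10⁷ m.
Vis-viva rearranged: 1/a = 2/r − v²/μ = 7.350×10⁻⁸ − 3.070×10⁻⁸ = 4.280×10⁻⁸ m⁻¹.
a = 2.336×10⁷ m = 23363 km.

a ≈ 23360 km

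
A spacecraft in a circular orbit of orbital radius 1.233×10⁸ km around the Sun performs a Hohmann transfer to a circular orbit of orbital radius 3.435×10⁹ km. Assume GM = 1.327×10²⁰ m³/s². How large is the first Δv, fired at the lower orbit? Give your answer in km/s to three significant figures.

r₁ = 1.233×10⁸ km = 1.233×10¹¹ m.
r₂ = 3.435×10⁹ km = 3.435×10¹² m.
Transfer ellipse a_t = (r₁ + r₂)/2 = 1.779×10¹² m.
At r₁: circular v_c1 = √(μ/r₁) = 32810 m/s; transfer-perihelion v_p = √[μ(2/r₁ − 1/a_t)] = 45580 m/s.
Δv₁ = v_p − v_c1 = 12780 m/s.
= 12.78 km/s.

Δv ≈ 12.8 km/s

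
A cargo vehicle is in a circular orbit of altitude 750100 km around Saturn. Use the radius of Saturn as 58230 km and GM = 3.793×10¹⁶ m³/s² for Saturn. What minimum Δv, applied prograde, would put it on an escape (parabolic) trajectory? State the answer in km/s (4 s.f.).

r = 58230 + 750100 = 808330 km = 8.0833×10⁸ m.
Circular speed v_c = √(μ/r) = 6850 m/s.
Escape speed v_esc = √(2μ/r) = √2 × v_c = 9688 m/s.
Δv = v_esc − v_c = 2837 m/s = 2.837 km/s.

Δv ≈ 2.837 km/s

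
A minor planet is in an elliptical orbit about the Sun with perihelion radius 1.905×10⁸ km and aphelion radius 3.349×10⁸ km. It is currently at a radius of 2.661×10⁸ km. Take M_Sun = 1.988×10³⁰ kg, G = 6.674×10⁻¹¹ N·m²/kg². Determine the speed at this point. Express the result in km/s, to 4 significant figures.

v ≈ 22.18 km/s

μ = GM = 6.674×10⁻¹¹ × 1.988×10³⁰ = 1.327×10²⁰ m³/s².
Semi-major axis a = (r_p + r_a)/2 = 2.6270×10⁸ km = 2.627×10¹¹ m.
Vis-viva: v² = μ(2/r − 1/a) = 1.327×10²⁰ × (7.516×10⁻¹² − 3.807×10⁻¹²) = 4.922×10⁸ m²/s².
v = 22180 m/s = 22.18 km/s.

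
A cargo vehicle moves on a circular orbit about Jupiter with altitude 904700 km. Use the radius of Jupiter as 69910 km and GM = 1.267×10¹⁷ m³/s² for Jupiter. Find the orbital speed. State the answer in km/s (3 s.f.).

r = 69910 + 904700 = 974610 km = 9.7461×10⁸ m.
For a circular orbit v = √(μ/r) = √(1.267×10¹⁷ / 9.746×10⁸) = √(1.300×10⁸) = 11400 m/s.
That is 11.40 km/s.

v ≈ 11.4 km/s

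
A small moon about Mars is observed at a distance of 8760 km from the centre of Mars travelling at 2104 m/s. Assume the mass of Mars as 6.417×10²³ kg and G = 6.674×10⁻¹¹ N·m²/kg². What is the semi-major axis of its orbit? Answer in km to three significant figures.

a ≈ 8000 km

μ = GM = 6.674×10⁻¹¹ × 6.417×10²³ = 4.283×10¹³ m³/s².
r = 8.760×10⁶ m.
Vis-viva rearranged: 1/a = 2/r − v²/μ = 2.283×10⁻⁷ − 1.034×10⁻⁷ = 1.249×10⁻⁷ m⁻¹.
a = 8.003×10⁶ m = 8003.5 km.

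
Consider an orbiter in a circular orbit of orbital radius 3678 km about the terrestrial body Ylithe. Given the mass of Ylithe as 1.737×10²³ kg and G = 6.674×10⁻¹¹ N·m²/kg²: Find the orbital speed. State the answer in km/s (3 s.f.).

v ≈ 1.78 km/s

μ = GM = 6.674×10⁻¹¹ × 1.737×10²³ = 1.159×10¹³ m³/s².
r = 3678 km = 3.678×10⁶ m.
For a circular orbit v = √(μ/r) = √(1.159×10¹³ / 3.678×10⁶) = √(3.152×10⁶) = 1775 m/s.
That is 1.775 km/s.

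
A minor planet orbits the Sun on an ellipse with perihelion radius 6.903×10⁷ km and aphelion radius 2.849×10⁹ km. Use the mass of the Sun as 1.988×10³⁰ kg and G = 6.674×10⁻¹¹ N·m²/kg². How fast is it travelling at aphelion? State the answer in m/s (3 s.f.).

μ = GM = 6.674×10⁻¹¹ × 1.988×10³⁰ = 1.327×10²⁰ m³/s².
Semi-major axis a = (r_p + r_a)/2 = 1.4590×10⁹ km = 1.459×10¹² m.
Vis-viva: v² = μ(2/r − 1/a) = 1.327×10²⁰ × (7.020×10⁻¹³ − 6.854×10⁻¹³) = 2.203×10⁶ m²/s².
v = 1484 m/s.

v ≈ 1480 m/s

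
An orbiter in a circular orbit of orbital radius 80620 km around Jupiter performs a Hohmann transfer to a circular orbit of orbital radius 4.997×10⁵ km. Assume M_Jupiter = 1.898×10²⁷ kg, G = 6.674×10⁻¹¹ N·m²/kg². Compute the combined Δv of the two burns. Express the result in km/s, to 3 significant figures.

Δv_total ≈ 19.9 km/s

μ = GM = 6.674×10⁻¹¹ × 1.898×10²⁷ = 1.267×10¹⁷ m³/s².
r₁ = 80620 km = 8.062×10⁷ m.
r₂ = 4.997×10⁵ km = 4.997×10⁸ m.
Transfer ellipse a_t = (r₁ + r₂)/2 = 2.902×10⁸ m.
At r₁: circular v_c1 = √(μ/r₁) = 39640 m/s; transfer-perijove v_p = √[μ(2/r₁ − 1/a_t)] = 52020 m/s.
Δv₁ = v_p − v_c1 = 12380 m/s.
At r₂: circular v_c2 = √(μ/r₂) = 15920 m/s; transfer-apojove v_a = √[μ(2/r₂ − 1/a_t)] = 8392 m/s.
Δv₂ = v_c2 − v_a = 7529 m/s.
Total Δv = Δv₁ + Δv₂ = 19910 m/s = 19.91 km/s.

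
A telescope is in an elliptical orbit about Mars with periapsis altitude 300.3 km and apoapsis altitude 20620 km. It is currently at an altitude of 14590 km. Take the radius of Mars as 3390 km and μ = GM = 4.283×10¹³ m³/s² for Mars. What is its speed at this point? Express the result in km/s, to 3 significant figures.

v ≈ 1.29 km/s

r_p = 3390 + 300.3 = 3690.3 km = 3.6903×10⁶ m.
r_a = 3390 + 20620 = 24010 km = 2.4010×10⁷ m.
r = 3390 + 14590 = 17980 km = 1.798×10⁷ m.
Semi-major axis a = (r_p + r_a)/2 = 13850 km = 1.385×10⁷ m.
Vis-viva: v² = μ(2/r − 1/a) = 4.283×10¹³ × (1.112×10⁻⁷ − 7.220×10⁻⁸) = 1.672×10⁶ m²/s².
v = 1293 m/s = 1.293 km/s.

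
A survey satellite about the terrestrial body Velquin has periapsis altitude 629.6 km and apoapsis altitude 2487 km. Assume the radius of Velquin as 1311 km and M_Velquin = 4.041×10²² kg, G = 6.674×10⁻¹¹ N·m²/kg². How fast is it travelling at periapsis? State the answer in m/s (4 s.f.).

v ≈ 1356 m/s

μ = GM = 6.674×10⁻¹¹ × 4.041×10²² = 2.697×10¹² m³/s².
r_p = 1311 + 629.6 = 1940.6 km = 1.9406×10⁶ m.
r_a = 1311 + 2487 = 3798.0 km = 3.7980×10⁶ m.
Semi-major axis a = (r_p + r_a)/2 = 2869.3 km = 2.869×10⁶ m.
Vis-viva: v² = μ(2/r − 1/a) = 2.697×10¹² × (1.031×10⁻⁶ − 3.485×10⁻⁷) = 1.840×10⁶ m²/s².
v = 1356 m/s.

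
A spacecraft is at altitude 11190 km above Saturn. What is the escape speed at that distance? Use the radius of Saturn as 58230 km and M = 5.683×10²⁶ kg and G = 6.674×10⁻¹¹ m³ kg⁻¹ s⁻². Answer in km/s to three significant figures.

μ = GM = 6.674×10⁻¹¹ × 5.683×10²⁶ = 3.793×10¹⁶ m³/s².
r = 58230 + 11190 = 69420 km = 6.9420×10⁷ m.
Escape speed v_esc = √(2μ/r) = √(2 × 3.793×10¹⁶ / 6.942×10⁷) = √(1.093×10⁹) = 33060 m/s.
= 33.06 km/s.

v_esc ≈ 33.1 km/s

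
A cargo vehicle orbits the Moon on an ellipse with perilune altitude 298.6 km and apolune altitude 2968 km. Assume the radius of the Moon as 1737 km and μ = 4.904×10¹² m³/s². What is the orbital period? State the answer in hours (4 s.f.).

T ≈ 4.876 hours

r_p = 1737 + 298.6 = 2035.6 km = 2.0356×10⁶ m.
r_a = 1737 + 2968 = 4705.0 km = 4.7050×10⁶ m.
Semi-major axis a = (r_p + r_a)/2 = (2035.6 + 4705.0)/2 = 3370.3 km = 3.370×10⁶ m.
By Kepler's third law T = 2π√(a³/μ) = 2π × 2.794×10³ = 1.756×10⁴ s.
= 4.876 hours.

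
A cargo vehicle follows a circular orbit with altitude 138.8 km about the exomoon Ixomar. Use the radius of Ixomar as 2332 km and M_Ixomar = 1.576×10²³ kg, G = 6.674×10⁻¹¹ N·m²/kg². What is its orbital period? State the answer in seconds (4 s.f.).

μ = GM = 6.674×10⁻¹¹ × 1.576×10²³ = 1.052×10¹³ m³/s².
r = 2332 + 138.8 = 2470.8 km = 2.4708×10⁶ m.
Kepler's third law: T = 2π√(r³/μ) = 2π√((2.471×10⁶)³ / 1.052×10¹³).
r³/μ = 1.434×10⁶ s², so T = 2π × 1.198×10³ = 7.524×10³ s.

T ≈ 7524 seconds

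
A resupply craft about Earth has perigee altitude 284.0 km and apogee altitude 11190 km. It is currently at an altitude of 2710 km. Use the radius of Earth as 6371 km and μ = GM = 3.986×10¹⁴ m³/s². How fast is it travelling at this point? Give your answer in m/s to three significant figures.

r_p = 6371 + 284.0 = 6655.0 km = 6.6550×10⁶ m.
r_a = 6371 + 11190 = 17561 km = 1.7561×10⁷ m.
r = 6371 + 2710 = 9081.0 km = 9.081×10⁶ m.
Semi-major axis a = (r_p + r_a)/2 = 12108 km = 1.211×10⁷ m.
Vis-viva: v² = μ(2/r − 1/a) = 3.986×10¹⁴ × (2.202×10⁻⁷ − 8.259×10⁻⁸) = 5.487×10⁷ m²/s².
v = 7407 m/s.

v ≈ 7410 m/s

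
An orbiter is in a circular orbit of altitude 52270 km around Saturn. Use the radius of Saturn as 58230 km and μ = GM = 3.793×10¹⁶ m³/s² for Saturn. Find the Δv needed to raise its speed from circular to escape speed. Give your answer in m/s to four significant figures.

Δv ≈ 7674 m/s

r = 58230 + 52270 = 110500 km = 1.1050×10⁸ m.
Circular speed v_c = √(μ/r) = 18530 m/s.
Escape speed v_esc = √(2μ/r) = √2 × v_c = 26200 m/s.
Δv = v_esc − v_c = 7674 m/s.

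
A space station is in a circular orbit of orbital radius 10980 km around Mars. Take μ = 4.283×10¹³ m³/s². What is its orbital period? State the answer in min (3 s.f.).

T ≈ 582 min

r = 10980 km = 1.098×10⁷ m.
Kepler's third law: T = 2π√(r³/μ) = 2π√((1.098×10⁷)³ / 4.283×10¹³).
r³/μ = 3.091×10⁷ s², so T = 2π × 5.559×10³ = 3.493×10⁴ s.
Converting: 3.493×10⁴ s ÷ 60.00 = 582.2 min.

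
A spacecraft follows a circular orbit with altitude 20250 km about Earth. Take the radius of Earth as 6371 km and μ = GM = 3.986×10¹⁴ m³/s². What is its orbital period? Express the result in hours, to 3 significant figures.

T ≈ 12.0 hours

r = 6371 + 20250 = 26621 km = 2.6621×10⁷ m.
Kepler's third law: T = 2π√(r³/μ) = 2π√((2.662×10⁷)³ / 3.986×10¹⁴).
r³/μ = 4.733×10⁷ s², so T = 2π × 6.880×10³ = 4.323×10⁴ s.
Converting: 4.323×10⁴ s ÷ 3600 = 12.01 hours.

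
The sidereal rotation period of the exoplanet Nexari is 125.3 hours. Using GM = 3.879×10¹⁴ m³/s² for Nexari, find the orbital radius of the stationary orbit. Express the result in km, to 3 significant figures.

T = 125.3 hours = 4.511×10⁵ s.
A synchronous orbit has period T, so by Kepler's third law a = (μT²/4π²)^(1/3).
μT²/4π² = 3.879×10¹⁴ × (4.511×10⁵)² / 39.48 = 1.999×10²⁴ m³.
a = 1.260×10⁸ m = 1.2598×10⁵ km.

r_sync ≈ 1.26×10⁵ km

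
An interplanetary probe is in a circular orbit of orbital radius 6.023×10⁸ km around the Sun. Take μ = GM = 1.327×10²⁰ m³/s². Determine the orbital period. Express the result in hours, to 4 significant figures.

r = 6.023×10⁸ km = 6.023×10¹¹ m.
Kepler's third law: T = 2π√(r³/μ) = 2π√((6.023×10¹¹)³ / 1.327×10²⁰).
r³/μ = 1.647×10¹⁵ s², so T = 2π × 4.058×10⁷ = 2.550×10⁸ s.
Converting: 2.550×10⁸ s ÷ 3600 = 70820 hours.

T ≈ 70820 hours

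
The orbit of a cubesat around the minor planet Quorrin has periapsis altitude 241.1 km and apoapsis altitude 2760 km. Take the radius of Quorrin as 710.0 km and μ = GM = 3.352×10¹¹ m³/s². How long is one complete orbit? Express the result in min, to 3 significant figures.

r_p = 710.0 + 241.1 = 951.10 km = 9.5110×10⁵ m.
r_a = 710.0 + 2760 = 3470.0 km = 3.4700×10⁶ m.
Semi-major axis a = (r_p + r_a)/2 = (951.10 + 3470.0)/2 = 2210.6 km = 2.211×10⁶ m.
By Kepler's third law T = 2π√(a³/μ) = 2π × 5.677×10³ = 3.567×10⁴ s.
= 594.5 min.

T ≈ 594 min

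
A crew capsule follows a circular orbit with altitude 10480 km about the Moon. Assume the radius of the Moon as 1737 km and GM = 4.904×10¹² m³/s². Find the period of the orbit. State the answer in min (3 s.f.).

r = 1737 + 10480 = 12217 km = 1.2217×10⁷ m.
Kepler's third law: T = 2π√(r³/μ) = 2π√((1.222×10⁷)³ / 4.904×10¹²).
r³/μ = 3.718×10⁸ s², so T = 2π × 1.928×10⁴ = 1.212×10⁵ s.
Converting: 1.212×10⁵ s ÷ 60.00 = 2019 min.

T ≈ 2020 min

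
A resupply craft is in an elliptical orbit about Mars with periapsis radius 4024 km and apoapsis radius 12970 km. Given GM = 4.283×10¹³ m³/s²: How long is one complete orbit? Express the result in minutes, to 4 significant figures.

Semi-major axis a = (r_p + r_a)/2 = (4024.0 + 12970)/2 = 8497.0 km = 8.497×10⁶ m.
By Kepler's third law T = 2π√(a³/μ) = 2π × 3.785×10³ = 2.378×10⁴ s.
= 396.3 minutes.

T ≈ 396.3 minutes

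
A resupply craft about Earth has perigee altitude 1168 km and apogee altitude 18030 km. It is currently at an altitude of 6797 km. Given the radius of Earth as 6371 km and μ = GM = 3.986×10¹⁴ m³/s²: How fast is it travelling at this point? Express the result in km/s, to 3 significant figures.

r_p = 6371 + 1168 = 7539.0 km = 7.5390×10⁶ m.
r_a = 6371 + 18030 = 24401 km = 2.4401×10⁷ m.
r = 6371 + 6797 = 13168 km = 1.317×10⁷ m.
Semi-major axis a = (r_p + r_a)/2 = 15970 km = 1.597×10⁷ m.
Vis-viva: v² = μ(2/r − 1/a) = 3.986×10¹⁴ × (1.519×10⁻⁷ − 6.262×10⁻⁸) = 3.558×10⁷ m²/s².
v = 5965 m/s = 5.965 km/s.

v ≈ 5.97 km/s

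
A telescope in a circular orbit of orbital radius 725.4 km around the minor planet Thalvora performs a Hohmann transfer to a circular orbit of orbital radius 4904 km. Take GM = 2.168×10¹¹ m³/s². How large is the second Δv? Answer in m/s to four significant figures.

r₁ = 725.4 km = 7.254×10⁵ m.
r₂ = 4904 km = 4.904×10⁶ m.
Transfer ellipse a_t = (r₁ + r₂)/2 = 2.815×10⁶ m.
At r₁: circular v_c1 = √(μ/r₁) = 546.7 m/s; transfer-periapsis v_p = √[μ(2/r₁ − 1/a_t)] = 721.6 m/s.
At r₂: circular v_c2 = √(μ/r₂) = 210.3 m/s; transfer-apoapsis v_a = √[μ(2/r₂ − 1/a_t)] = 106.7 m/s.
Δv₂ = v_c2 − v_a = 103.5 m/s.

Δv ≈ 103.5 m/s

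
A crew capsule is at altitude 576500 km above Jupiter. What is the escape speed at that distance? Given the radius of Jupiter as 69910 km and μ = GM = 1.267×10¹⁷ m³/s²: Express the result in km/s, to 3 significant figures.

r = 69910 + 576500 = 646410 km = 6.4641×10⁸ m.
Escape speed v_esc = √(2μ/r) = √(2 × 1.267×10¹⁷ / 6.464×10⁸) = √(3.920×10⁸) = 19800 m/s.
= 19.80 km/s.

v_esc ≈ 19.8 km/s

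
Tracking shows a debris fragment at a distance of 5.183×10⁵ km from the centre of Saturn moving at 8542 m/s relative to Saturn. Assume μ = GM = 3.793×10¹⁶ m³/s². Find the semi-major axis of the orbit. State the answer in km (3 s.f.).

r = 5.183×10⁸ m.
Vis-viva rearranged: 1/a = 2/r − v²/μ = 3.859×10⁻⁹ − 1.924×10⁻⁹ = 1.935×10⁻⁹ m⁻¹.
a = 5.168×10⁸ m = 5.1678×10⁵ km.

a ≈ 5.17×10⁵ km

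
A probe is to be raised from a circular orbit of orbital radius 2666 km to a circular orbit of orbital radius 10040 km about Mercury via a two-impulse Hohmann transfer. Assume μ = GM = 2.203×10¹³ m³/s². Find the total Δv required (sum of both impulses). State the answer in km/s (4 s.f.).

r₁ = 2666 km = 2.666×10⁶ m.
r₂ = 10040 km = 1.004×10⁷ m.
Transfer ellipse a_t = (r₁ + r₂)/2 = 6.353×10⁶ m.
At r₁: circular v_c1 = √(μ/r₁) = 2875 m/s; transfer-periherm v_p = √[μ(2/r₁ − 1/a_t)] = 3614 m/s.
Δv₁ = v_p − v_c1 = 739.1 m/s.
At r₂: circular v_c2 = √(μ/r₂) = 1481 m/s; transfer-apoherm v_a = √[μ(2/r₂ − 1/a_t)] = 959.6 m/s.
Δv₂ = v_c2 − v_a = 521.7 m/s.
Total Δv = Δv₁ + Δv₂ = 1261 m/s = 1.261 km/s.

Δv_total ≈ 1.261 km/s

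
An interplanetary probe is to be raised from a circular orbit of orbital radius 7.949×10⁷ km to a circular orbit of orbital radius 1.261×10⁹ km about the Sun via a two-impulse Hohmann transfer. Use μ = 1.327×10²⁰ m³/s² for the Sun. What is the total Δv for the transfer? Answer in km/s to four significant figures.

r₁ = 7.949×10⁷ km = 7.949×10¹⁰ m.
r₂ = 1.261×10⁹ km = 1.261×10¹² m.
Transfer ellipse a_t = (r₁ + r₂)/2 = 6.702×10¹¹ m.
At r₁: circular v_c1 = √(μ/r₁) = 40860 m/s; transfer-perihelion v_p = √[μ(2/r₁ − 1/a_t)] = 56040 m/s.
Δv₁ = v_p − v_c1 = 15180 m/s.
At r₂: circular v_c2 = √(μ/r₂) = 10260 m/s; transfer-aphelion v_a = √[μ(2/r₂ − 1/a_t)] = 3533 m/s.
Δv₂ = v_c2 − v_a = 6726 m/s.
Total Δv = Δv₁ + Δv₂ = 21910 m/s = 21.91 km/s.

Δv_total ≈ 21.91 km/s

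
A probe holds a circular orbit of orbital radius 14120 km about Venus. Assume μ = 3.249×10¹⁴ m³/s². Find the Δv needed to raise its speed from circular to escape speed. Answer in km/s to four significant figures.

Δv ≈ 1.987 km/s

r = 14120 km = 1.412×10⁷ m.
Circular speed v_c = √(μ/r) = 4797 m/s.
Escape speed v_esc = √(2μ/r) = √2 × v_c = 6784 m/s.
Δv = v_esc − v_c = 1987 m/s = 1.987 km/s.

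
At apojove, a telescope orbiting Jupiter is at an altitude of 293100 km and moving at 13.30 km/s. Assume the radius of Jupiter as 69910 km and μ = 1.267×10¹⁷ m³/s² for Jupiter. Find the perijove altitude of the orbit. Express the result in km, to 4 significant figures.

r_a = 69910 + 293100 = 3.6301×10⁵ km = 3.630×10⁸ m.
Specific energy ε = v²/2 − μ/r = -2.606×10⁸ J/kg, so a = −μ/(2ε) = 2.431×10⁸ m.
The apsides satisfy r_p + r_a = 2a, so the perijove radius is 2a − r_a = 1.232×10⁸ m = 1.2321×10⁵ km.
Perijove altitude = 1.2321×10⁵ − 69910 = 53301 km.

perijove altitude ≈ 53300 km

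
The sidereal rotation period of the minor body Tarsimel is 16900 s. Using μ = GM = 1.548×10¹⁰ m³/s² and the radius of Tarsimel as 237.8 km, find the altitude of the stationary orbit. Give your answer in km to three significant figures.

h_sync ≈ 244 km

A synchronous orbit has period T, so by Kepler's third law a = (μT²/4π²)^(1/3).
μT²/4π² = 1.548×10¹⁰ × (1.690×10⁴)² / 39.48 = 1.120×10¹⁷ m³.
a = 4.820×10⁵ m = 482.02 km.
Altitude h = a − R = 482.02 − 237.8 = 244.22 km.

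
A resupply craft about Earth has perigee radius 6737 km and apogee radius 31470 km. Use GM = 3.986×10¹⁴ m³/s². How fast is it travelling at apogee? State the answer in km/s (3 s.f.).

Semi-major axis a = (r_p + r_a)/2 = 19104 km = 1.910×10⁷ m.
Vis-viva: v² = μ(2/r − 1/a) = 3.986×10¹⁴ × (6.355×10⁻⁸ − 5.235×10⁻⁸) = 4.467×10⁶ m²/s².
v = 2113 m/s = 2.113 km/s.

v ≈ 2.11 km/s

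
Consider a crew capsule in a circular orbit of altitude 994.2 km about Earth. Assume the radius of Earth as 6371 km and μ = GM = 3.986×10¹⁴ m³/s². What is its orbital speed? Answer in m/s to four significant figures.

r = 6371 + 994.2 = 7365.2 km = 7.3652×10⁶ m.
For a circular orbit v = √(μ/r) = √(3.986×10¹⁴ / 7.365×10⁶) = √(5.412×10⁷) = 7357 m/s.

v ≈ 7357 m/s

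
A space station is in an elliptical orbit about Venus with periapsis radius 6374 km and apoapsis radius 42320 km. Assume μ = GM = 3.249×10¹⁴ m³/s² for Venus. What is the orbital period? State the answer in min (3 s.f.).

T ≈ 698 min

Semi-major axis a = (r_p + r_a)/2 = (6374.0 + 42320)/2 = 24347 km = 2.435×10⁷ m.
By Kepler's third law T = 2π√(a³/μ) = 2π × 6.665×10³ = 4.188×10⁴ s.
= 697.9 min.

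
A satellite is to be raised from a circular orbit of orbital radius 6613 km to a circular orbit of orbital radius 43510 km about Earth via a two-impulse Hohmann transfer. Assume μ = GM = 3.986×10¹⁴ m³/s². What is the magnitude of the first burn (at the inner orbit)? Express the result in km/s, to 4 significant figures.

r₁ = 6613 km = 6.613×10⁶ m.
r₂ = 43510 km = 4.351×10⁷ m.
Transfer ellipse a_t = (r₁ + r₂)/2 = 2.506×10⁷ m.
At r₁: circular v_c1 = √(μ/r₁) = 7764 m/s; transfer-perigee v_p = √[μ(2/r₁ − 1/a_t)] = 10230 m/s.
Δv₁ = v_p − v_c1 = 2466 m/s.
= 2.466 km/s.

Δv ≈ 2.466 km/s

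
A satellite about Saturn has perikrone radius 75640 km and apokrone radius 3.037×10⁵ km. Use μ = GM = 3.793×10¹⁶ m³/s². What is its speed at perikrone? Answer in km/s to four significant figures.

v ≈ 28.34 km/s

Semi-major axis a = (r_p + r_a)/2 = 1.8967×10⁵ km = 1.897×10⁸ m.
Vis-viva: v² = μ(2/r − 1/a) = 3.793×10¹⁶ × (2.644×10⁻⁸ − 5.272×10⁻⁹) = 8.029×10⁸ m²/s².
v = 28340 m/s = 28.34 km/s.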